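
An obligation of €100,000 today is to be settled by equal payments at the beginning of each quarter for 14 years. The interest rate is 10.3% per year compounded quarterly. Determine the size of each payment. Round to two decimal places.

€3,306.63

Level annuity due; solve PV = PMT × [(1 − (1+r)^−n)/r] × (1+r) for PMT.
Periodic rate r = 0.103/4 per quarter; n is counted in quarters.
With n = 56: PMT = 100,000 / ([(1 − (1+r)^−n)/r] × (1+r)) = €3,306.63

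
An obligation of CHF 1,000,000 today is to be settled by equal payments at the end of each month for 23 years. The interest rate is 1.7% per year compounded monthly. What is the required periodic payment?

Level ordinary annuity; solve PV = PMT × [(1 − (1+r)^−n)/r] for PMT.
Periodic rate r = 0.017/12 per month; n is counted in months.
With n = 276: PMT = 1,000,000 / ([(1 − (1+r)^−n)/r]) = CHF 4,380.10

CHF 4,380.10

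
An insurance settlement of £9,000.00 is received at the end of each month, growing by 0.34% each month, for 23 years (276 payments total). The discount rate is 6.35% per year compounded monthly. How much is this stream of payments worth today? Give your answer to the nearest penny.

£1,928,703.60

Periodic rate r = 0.0635/12 per month; n is counted in months.
Growing ordinary annuity: PV = PMT₁ × [1 − ((1+g)/(1+r))^n] / (r − g) = 9,000 × [1 − ((1+0.0034)/(1+r))^276] / (r − 0.0034) = £1,928,703.60.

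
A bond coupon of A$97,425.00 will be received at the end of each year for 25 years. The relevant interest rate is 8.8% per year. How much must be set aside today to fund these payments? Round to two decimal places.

This is an ordinary annuity: 25 payments of A$97,425.00 at the end of each year.
Periodic rate r = 0.088 per year.
PV = PMT × [(1 − (1+r)^−n)/r] = 97,425 × [1 − (1+r)^−25] / r = A$972,681.82

A$972,681.82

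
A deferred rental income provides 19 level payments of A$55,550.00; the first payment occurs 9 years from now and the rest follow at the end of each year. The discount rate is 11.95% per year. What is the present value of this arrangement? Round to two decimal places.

Ordinary annuity of 19 payments, first payment at period 9.
Periodic rate r = 0.1195 per year.
The ordinary-annuity PV formula values the stream one period before the first payment (period 8); discount that back 8 periods:
PV₀ = 55,550 × [1 − (1+r)^−19] / r × (1+r)^−8 = A$166,355.38

A$166,355.38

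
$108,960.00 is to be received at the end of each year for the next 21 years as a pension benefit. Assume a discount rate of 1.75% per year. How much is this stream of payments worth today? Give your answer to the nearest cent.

This is an ordinary annuity: 21 payments of $108,960.00 at the end of each year.
Periodic rate r = 0.0175 per year.
PV = PMT × [(1 − (1+r)^−n)/r] = 108,960 × [1 − (1+r)^−21] / r = $1,901,084.96

$1,901,084.96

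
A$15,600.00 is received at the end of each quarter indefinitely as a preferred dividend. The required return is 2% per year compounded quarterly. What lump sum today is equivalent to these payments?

Periodic rate r = 0.02/4 per quarter.
Level perpetuity: PV = PMT / r = 15,600 / (0.02/4) = A$3,120,000.00.

A$3,120,000.00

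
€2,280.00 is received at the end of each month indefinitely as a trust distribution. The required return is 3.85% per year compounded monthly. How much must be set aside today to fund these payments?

€710,649.35

Periodic rate r = 0.0385/12 per month.
Level perpetuity: PV = PMT / r = 2,280 / (0.0385/12) = €710,649.35.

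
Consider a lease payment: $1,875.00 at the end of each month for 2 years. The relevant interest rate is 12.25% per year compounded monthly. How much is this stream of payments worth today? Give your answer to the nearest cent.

$39,732.74

This is an ordinary annuity: 24 payments of $1,875.00 at the end of each month.
Periodic rate r = 0.1225/12 per month; n is counted in months.
PV = PMT × [(1 − (1+r)^−n)/r] = 1,875 × [1 − (1+r)^−24] / r = $39,732.74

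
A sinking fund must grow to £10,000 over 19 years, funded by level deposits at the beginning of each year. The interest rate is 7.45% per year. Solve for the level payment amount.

£237.71

Level annuity due; solve FV = PMT × [((1+r)^n − 1)/r] × (1+r) for PMT.
Periodic rate r = 0.0745 per year.
With n = 19: PMT = 10,000 / ([((1+r)^n − 1)/r] × (1+r)) = £237.71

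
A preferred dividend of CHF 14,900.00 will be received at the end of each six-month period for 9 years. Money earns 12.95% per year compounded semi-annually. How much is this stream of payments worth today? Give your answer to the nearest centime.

CHF 155,730.24

This is an ordinary annuity: 18 payments of CHF 14,900.00 at the end of each six-month period.
Periodic rate r = 0.1295/2 per half-year; n is counted in half-years.
PV = PMT × [(1 − (1+r)^−n)/r] = 14,900 × [1 − (1+r)^−18] / r = CHF 155,730.24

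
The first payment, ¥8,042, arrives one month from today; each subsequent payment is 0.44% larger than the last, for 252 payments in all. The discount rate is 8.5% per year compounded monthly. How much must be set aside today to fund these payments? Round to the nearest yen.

¥1,467,003

Periodic rate r = 0.085/12 per month; n is counted in months.
Growing ordinary annuity: PV = PMT₁ × [1 − ((1+g)/(1+r))^n] / (r − g) = 8,042 × [1 − ((1+0.0044)/(1+r))^252] / (r − 0.0044) = ¥1,467,003.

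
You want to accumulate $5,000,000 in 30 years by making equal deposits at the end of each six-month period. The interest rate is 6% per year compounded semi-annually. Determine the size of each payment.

Level ordinary annuity; solve FV = PMT × [((1+r)^n − 1)/r] for PMT.
Periodic rate r = 0.06/2 per half-year; n is counted in half-years.
With n = 60: PMT = 5,000,000 / ([((1+r)^n − 1)/r]) = $30,664.79

$30,664.79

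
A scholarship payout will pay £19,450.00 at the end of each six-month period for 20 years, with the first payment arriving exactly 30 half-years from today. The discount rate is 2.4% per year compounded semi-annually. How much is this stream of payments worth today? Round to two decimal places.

Ordinary annuity of 40 payments, first payment at period 30.
Periodic rate r = 0.024/2 per half-year; n is counted in half-years.
The ordinary-annuity PV formula values the stream one period before the first payment (period 29); discount that back 29 periods:
PV₀ = 19,450 × [1 − (1+r)^−40] / r × (1+r)^−29 = £435,164.65

£435,164.65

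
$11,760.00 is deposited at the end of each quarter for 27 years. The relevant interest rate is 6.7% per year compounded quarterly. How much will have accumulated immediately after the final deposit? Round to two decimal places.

$3,519,967.20

This is an ordinary annuity: 108 deposits of $11,760.00 at the end of each quarter.
Periodic rate r = 0.067/4 per quarter; n is counted in quarters.
FV = PMT × [((1+r)^n − 1)/r] = 11,760 × [(1+r)^108 − 1] / r = $3,519,967.20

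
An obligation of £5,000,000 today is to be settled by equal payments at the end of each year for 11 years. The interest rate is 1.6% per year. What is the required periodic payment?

£499,335.65

Level ordinary annuity; solve PV = PMT × [(1 − (1+r)^−n)/r] for PMT.
Periodic rate r = 0.016 per year.
With n = 11: PMT = 5,000,000 / ([(1 − (1+r)^−n)/r]) = £499,335.65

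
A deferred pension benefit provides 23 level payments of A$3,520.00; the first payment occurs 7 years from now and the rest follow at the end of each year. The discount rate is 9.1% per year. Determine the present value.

Ordinary annuity of 23 payments, first payment at period 7.
Periodic rate r = 0.091 per year.
The ordinary-annuity PV formula values the stream one period before the first payment (period 6); discount that back 6 periods:
PV₀ = 3,520 × [1 − (1+r)^−23] / r × (1+r)^−6 = A$19,843.40

A$19,843.40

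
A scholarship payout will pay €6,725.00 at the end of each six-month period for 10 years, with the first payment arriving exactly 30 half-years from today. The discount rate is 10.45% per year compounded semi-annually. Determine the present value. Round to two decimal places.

€18,775.58

Ordinary annuity of 20 payments, first payment at period 30.
Periodic rate r = 0.1045/2 per half-year; n is counted in half-years.
The ordinary-annuity PV formula values the stream one period before the first payment (period 29); discount that back 29 periods:
PV₀ = 6,725 × [1 − (1+r)^−20] / r × (1+r)^−29 = €18,775.58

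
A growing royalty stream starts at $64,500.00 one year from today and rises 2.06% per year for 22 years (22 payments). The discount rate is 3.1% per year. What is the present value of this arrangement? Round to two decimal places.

$1,239,907.23

Periodic rate r = 0.031 per year.
Growing ordinary annuity: PV = PMT₁ × [1 − ((1+g)/(1+r))^n] / (r − g) = 64,500 × [1 − ((1+0.0206)/(1+r))^22] / (r − 0.0206) = $1,239,907.23.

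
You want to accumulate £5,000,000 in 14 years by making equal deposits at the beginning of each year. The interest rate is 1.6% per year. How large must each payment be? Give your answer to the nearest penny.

£316,410.17

Level annuity due; solve FV = PMT × [((1+r)^n − 1)/r] × (1+r) for PMT.
Periodic rate r = 0.016 per year.
With n = 14: PMT = 5,000,000 / ([((1+r)^n − 1)/r] × (1+r)) = £316,410.17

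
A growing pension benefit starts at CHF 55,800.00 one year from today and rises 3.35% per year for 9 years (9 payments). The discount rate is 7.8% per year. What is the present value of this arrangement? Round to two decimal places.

CHF 395,908.12

Periodic rate r = 0.078 per year.
Growing ordinary annuity: PV = PMT₁ × [1 − ((1+g)/(1+r))^n] / (r − g) = 55,800 × [1 − ((1+0.0335)/(1+r))^9] / (r − 0.0335) = CHF 395,908.12.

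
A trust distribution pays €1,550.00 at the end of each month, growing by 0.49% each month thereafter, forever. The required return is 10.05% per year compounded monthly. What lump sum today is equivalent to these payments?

Periodic rate r = 0.1005/12 per month.
Growing perpetuity (Gordon): PV = PMT₁ / (r − g) = 1,550 / (r − 0.0049) = €446,043.17.

€446,043.17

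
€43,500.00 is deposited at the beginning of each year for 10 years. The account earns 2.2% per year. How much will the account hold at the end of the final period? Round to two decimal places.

€491,266.58

This is an annuity due: 10 deposits of €43,500.00 at the beginning of each year.
Periodic rate r = 0.022 per year.
FV = PMT × [((1+r)^n − 1)/r] × (1+r) = 43,500 × [(1+r)^10 − 1] / r × (1+r) = €491,266.58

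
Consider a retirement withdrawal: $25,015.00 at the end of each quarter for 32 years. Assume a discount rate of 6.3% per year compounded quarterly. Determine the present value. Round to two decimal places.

$1,373,369.23

This is an ordinary annuity: 128 payments of $25,015.00 at the end of each quarter.
Periodic rate r = 0.063/4 per quarter; n is counted in quarters.
PV = PMT × [(1 − (1+r)^−n)/r] = 25,015 × [1 − (1+r)^−128] / r = $1,373,369.23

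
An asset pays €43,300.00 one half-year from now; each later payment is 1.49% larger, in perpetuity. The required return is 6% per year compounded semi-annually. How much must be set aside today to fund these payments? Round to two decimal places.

€2,867,549.67

Periodic rate r = 0.06/2 per half-year.
Growing perpetuity (Gordon): PV = PMT₁ / (r − g) = 43,300 / (r − 0.0149) = €2,867,549.67.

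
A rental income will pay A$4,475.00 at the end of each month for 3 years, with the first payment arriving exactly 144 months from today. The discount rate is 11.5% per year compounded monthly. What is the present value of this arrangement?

A$34,694.79

Ordinary annuity of 36 payments, first payment at period 144.
Periodic rate r = 0.115/12 per month; n is counted in months.
The ordinary-annuity PV formula values the stream one period before the first payment (period 143); discount that back 143 periods:
PV₀ = 4,475 × [1 − (1+r)^−36] / r × (1+r)^−143 = A$34,694.79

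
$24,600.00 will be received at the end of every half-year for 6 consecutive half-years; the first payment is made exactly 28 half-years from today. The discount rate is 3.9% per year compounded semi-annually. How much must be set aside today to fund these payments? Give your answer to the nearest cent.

Ordinary annuity of 6 payments, first payment at period 28.
Periodic rate r = 0.039/2 per half-year; n is counted in half-years.
The ordinary-annuity PV formula values the stream one period before the first payment (period 27); discount that back 27 periods:
PV₀ = 24,600 × [1 − (1+r)^−6] / r × (1+r)^−27 = $81,943.03

$81,943.03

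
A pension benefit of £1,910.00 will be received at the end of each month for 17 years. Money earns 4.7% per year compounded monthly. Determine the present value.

This is an ordinary annuity: 204 payments of £1,910.00 at the end of each month.
Periodic rate r = 0.047/12 per month; n is counted in months.
PV = PMT × [(1 − (1+r)^−n)/r] = 1,910 × [1 − (1+r)^−204] / r = £267,978.20

£267,978.20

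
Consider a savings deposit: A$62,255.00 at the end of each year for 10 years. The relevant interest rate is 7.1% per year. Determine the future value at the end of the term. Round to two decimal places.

A$864,216.42

This is an ordinary annuity: 10 deposits of A$62,255.00 at the end of each year.
Periodic rate r = 0.071 per year.
FV = PMT × [((1+r)^n − 1)/r] = 62,255 × [(1+r)^10 − 1] / r = A$864,216.42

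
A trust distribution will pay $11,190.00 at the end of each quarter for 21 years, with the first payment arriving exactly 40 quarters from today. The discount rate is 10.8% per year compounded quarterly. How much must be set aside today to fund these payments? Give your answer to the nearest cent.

$130,986.37

Ordinary annuity of 84 payments, first payment at period 40.
Periodic rate r = 0.108/4 per quarter; n is counted in quarters.
The ordinary-annuity PV formula values the stream one period before the first payment (period 39); discount that back 39 periods:
PV₀ = 11,190 × [1 − (1+r)^−84] / r × (1+r)^−39 = $130,986.37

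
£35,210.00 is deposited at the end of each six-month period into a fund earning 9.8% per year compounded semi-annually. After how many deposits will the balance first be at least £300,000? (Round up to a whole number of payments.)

8 payments

Periodic rate r = 0.098/2 per half-year; n is counted in half-years.
Ordinary annuity FV: 300,000 = 35,210 × [((1+r)^n − 1)/r].
(1+r)^n = 1 + 300,000 × r / 35,210, so n = ln(1 + 300,000·r/35,210) / ln(1+r) = 7.29.
Round up to a whole number of payments: n = 8.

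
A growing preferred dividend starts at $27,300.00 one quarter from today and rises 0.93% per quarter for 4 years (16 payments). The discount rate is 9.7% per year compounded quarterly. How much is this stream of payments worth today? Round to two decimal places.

$382,808.05

Periodic rate r = 0.097/4 per quarter; n is counted in quarters.
Growing ordinary annuity: PV = PMT₁ × [1 − ((1+g)/(1+r))^n] / (r − g) = 27,300 × [1 − ((1+0.0093)/(1+r))^16] / (r − 0.0093) = $382,808.05.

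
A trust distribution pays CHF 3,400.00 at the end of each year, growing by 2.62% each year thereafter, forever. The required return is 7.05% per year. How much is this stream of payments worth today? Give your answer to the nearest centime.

Periodic rate r = 0.0705 per year.
Growing perpetuity (Gordon): PV = PMT₁ / (r − g) = 3,400 / (r − 0.0262) = CHF 76,749.44.

CHF 76,749.44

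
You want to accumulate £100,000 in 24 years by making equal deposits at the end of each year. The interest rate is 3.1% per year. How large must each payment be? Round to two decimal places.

Level ordinary annuity; solve FV = PMT × [((1+r)^n − 1)/r] for PMT.
Periodic rate r = 0.031 per year.
With n = 24: PMT = 100,000 / ([((1+r)^n − 1)/r]) = £2,868.53

£2,868.53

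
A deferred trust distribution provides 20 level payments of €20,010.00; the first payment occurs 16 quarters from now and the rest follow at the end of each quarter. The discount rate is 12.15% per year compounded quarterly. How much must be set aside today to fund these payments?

Ordinary annuity of 20 payments, first payment at period 16.
Periodic rate r = 0.1215/4 per quarter; n is counted in quarters.
The ordinary-annuity PV formula values the stream one period before the first payment (period 15); discount that back 15 periods:
PV₀ = 20,010 × [1 − (1+r)^−20] / r × (1+r)^−15 = €189,383.49

€189,383.49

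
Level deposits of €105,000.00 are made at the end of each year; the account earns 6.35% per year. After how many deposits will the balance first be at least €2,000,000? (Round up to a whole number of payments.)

Periodic rate r = 0.0635 per year.
Ordinary annuity FV: 2,000,000 = 105,000 × [((1+r)^n − 1)/r].
(1+r)^n = 1 + 2,000,000 × r / 105,000, so n = ln(1 + 2,000,000·r/105,000) / ln(1+r) = 12.88.
Round up to a whole number of payments: n = 13.

13 payments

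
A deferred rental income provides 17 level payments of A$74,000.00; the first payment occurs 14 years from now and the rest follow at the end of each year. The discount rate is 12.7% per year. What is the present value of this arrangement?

Ordinary annuity of 17 payments, first payment at period 14.
Periodic rate r = 0.127 per year.
The ordinary-annuity PV formula values the stream one period before the first payment (period 13); discount that back 13 periods:
PV₀ = 74,000 × [1 − (1+r)^−17] / r × (1+r)^−13 = A$107,012.26

A$107,012.26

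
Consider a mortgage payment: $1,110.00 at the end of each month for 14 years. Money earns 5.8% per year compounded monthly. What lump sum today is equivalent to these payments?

$127,495.71

This is an ordinary annuity: 168 payments of $1,110.00 at the end of each month.
Periodic rate r = 0.058/12 per month; n is counted in months.
PV = PMT × [(1 − (1+r)^−n)/r] = 1,110 × [1 − (1+r)^−168] / r = $127,495.71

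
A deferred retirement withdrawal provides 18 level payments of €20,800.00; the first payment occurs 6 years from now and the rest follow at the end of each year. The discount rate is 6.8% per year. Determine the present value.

Ordinary annuity of 18 payments, first payment at period 6.
Periodic rate r = 0.068 per year.
The ordinary-annuity PV formula values the stream one period before the first payment (period 5); discount that back 5 periods:
PV₀ = 20,800 × [1 − (1+r)^−18] / r × (1+r)^−5 = €152,777.49

€152,777.49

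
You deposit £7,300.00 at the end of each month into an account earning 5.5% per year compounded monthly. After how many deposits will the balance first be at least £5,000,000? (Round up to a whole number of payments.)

311 payments

Periodic rate r = 0.055/12 per month; n is counted in months.
Ordinary annuity FV: 5,000,000 = 7,300 × [((1+r)^n − 1)/r].
(1+r)^n = 1 + 5,000,000 × r / 7,300, so n = ln(1 + 5,000,000·r/7,300) / ln(1+r) = 310.64.
Round up to a whole number of payments: n = 311.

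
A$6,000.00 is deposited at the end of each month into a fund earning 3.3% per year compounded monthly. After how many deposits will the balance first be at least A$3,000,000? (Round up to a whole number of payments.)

Periodic rate r = 0.033/12 per month; n is counted in months.
Ordinary annuity FV: 3,000,000 = 6,000 × [((1+r)^n − 1)/r].
(1+r)^n = 1 + 3,000,000 × r / 6,000, so n = ln(1 + 3,000,000·r/6,000) / ln(1+r) = 314.98.
Round up to a whole number of payments: n = 315.

315 payments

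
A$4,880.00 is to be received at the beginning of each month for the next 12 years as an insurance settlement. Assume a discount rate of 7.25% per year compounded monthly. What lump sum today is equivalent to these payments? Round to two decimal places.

A$471,270.07

This is an annuity due: 144 payments of A$4,880.00 at the beginning of each month.
Periodic rate r = 0.0725/12 per month; n is counted in months.
PV = PMT × [(1 − (1+r)^−n)/r] × (1+r) = 4,880 × [1 − (1+r)^−144] / r × (1+r) = A$471,270.07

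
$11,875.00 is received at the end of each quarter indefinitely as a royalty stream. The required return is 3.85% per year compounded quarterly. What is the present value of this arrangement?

Periodic rate r = 0.0385/4 per quarter.
Level perpetuity: PV = PMT / r = 11,875 / (0.0385/4) = $1,233,766.23.

$1,233,766.23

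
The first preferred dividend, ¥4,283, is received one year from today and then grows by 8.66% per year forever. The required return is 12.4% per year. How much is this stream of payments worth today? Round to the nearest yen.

¥114,519

Periodic rate r = 0.124 per year.
Growing perpetuity (Gordon): PV = PMT₁ / (r − g) = 4,283 / (r − 0.0866) = ¥114,519.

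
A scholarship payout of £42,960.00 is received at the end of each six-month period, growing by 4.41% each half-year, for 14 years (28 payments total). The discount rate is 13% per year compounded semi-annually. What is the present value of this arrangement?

£875,432.72

Periodic rate r = 0.13/2 per half-year; n is counted in half-years.
Growing ordinary annuity: PV = PMT₁ × [1 − ((1+g)/(1+r))^n] / (r − g) = 42,960 × [1 − ((1+0.0441)/(1+r))^28] / (r − 0.0441) = £875,432.72.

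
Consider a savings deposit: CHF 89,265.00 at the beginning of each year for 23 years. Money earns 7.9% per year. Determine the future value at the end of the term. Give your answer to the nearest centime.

This is an annuity due: 23 deposits of CHF 89,265.00 at the beginning of each year.
Periodic rate r = 0.079 per year.
FV = PMT × [((1+r)^n − 1)/r] × (1+r) = 89,265 × [(1+r)^23 − 1] / r × (1+r) = CHF 5,788,390.00

CHF 5,788,390.00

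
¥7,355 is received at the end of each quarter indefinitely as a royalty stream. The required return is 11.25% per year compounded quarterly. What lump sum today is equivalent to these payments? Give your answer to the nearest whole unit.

¥261,511

Periodic rate r = 0.1125/4 per quarter.
Level perpetuity: PV = PMT / r = 7,355 / (0.1125/4) = ¥261,511.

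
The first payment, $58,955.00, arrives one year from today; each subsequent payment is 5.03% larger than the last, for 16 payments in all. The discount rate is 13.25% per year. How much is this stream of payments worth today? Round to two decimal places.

$502,405.69

Periodic rate r = 0.1325 per year.
Growing ordinary annuity: PV = PMT₁ × [1 − ((1+g)/(1+r))^n] / (r − g) = 58,955 × [1 − ((1+0.0503)/(1+r))^16] / (r − 0.0503) = $502,405.69.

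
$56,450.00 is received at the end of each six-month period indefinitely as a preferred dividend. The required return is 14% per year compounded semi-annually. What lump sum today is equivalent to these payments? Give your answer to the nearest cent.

$806,428.57

Periodic rate r = 0.14/2 per half-year.
Level perpetuity: PV = PMT / r = 56,450 / (0.14/2) = $806,428.57.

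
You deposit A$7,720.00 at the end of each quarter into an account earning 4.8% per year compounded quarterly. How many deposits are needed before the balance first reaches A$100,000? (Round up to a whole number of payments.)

13 payments

Periodic rate r = 0.048/4 per quarter; n is counted in quarters.
Ordinary annuity FV: 100,000 = 7,720 × [((1+r)^n − 1)/r].
(1+r)^n = 1 + 100,000 × r / 7,720, so n = ln(1 + 100,000·r/7,720) / ln(1+r) = 12.11.
Round up to a whole number of payments: n = 13.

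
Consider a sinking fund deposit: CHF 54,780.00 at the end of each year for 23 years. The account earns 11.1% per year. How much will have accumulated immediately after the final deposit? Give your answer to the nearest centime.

CHF 5,061,976.93

This is an ordinary annuity: 23 deposits of CHF 54,780.00 at the end of each year.
Periodic rate r = 0.111 per year.
FV = PMT × [((1+r)^n − 1)/r] = 54,780 × [(1+r)^23 − 1] / r = CHF 5,061,976.93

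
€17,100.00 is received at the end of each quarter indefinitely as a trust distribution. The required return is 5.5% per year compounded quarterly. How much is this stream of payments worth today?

€1,243,636.36

Periodic rate r = 0.055/4 per quarter.
Level perpetuity: PV = PMT / r = 17,100 / (0.055/4) = €1,243,636.36.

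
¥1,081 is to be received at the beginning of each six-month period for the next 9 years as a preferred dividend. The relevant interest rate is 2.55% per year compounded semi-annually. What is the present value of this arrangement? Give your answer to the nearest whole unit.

This is an annuity due: 18 payments of ¥1,081 at the beginning of each six-month period.
Periodic rate r = 0.0255/2 per half-year; n is counted in half-years.
PV = PMT × [(1 − (1+r)^−n)/r] × (1+r) = 1,081 × [1 − (1+r)^−18] / r × (1+r) = ¥17,509

¥17,509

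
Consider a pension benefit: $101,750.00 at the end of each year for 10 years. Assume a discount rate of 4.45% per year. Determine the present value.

This is an ordinary annuity: 10 payments of $101,750.00 at the end of each year.
Periodic rate r = 0.0445 per year.
PV = PMT × [(1 − (1+r)^−n)/r] = 101,750 × [1 − (1+r)^−10] / r = $807,102.04

$807,102.04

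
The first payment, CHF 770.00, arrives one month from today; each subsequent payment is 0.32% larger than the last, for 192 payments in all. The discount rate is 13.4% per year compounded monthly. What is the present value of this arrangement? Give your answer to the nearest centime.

CHF 75,486.09

Periodic rate r = 0.134/12 per month; n is counted in months.
Growing ordinary annuity: PV = PMT₁ × [1 − ((1+g)/(1+r))^n] / (r − g) = 770 × [1 − ((1+0.0032)/(1+r))^192] / (r − 0.0032) = CHF 75,486.09.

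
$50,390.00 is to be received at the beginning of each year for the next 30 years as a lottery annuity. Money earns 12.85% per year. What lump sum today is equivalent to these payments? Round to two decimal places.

$430,756.84

This is an annuity due: 30 payments of $50,390.00 at the beginning of each year.
Periodic rate r = 0.1285 per year.
PV = PMT × [(1 − (1+r)^−n)/r] × (1+r) = 50,390 × [1 − (1+r)^−30] / r × (1+r) = $430,756.84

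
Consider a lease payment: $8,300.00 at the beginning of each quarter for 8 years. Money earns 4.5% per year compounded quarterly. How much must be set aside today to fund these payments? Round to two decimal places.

This is an annuity due: 32 payments of $8,300.00 at the beginning of each quarter.
Periodic rate r = 0.045/4 per quarter; n is counted in quarters.
PV = PMT × [(1 − (1+r)^−n)/r] × (1+r) = 8,300 × [1 − (1+r)^−32] / r × (1+r) = $224,509.71

$224,509.71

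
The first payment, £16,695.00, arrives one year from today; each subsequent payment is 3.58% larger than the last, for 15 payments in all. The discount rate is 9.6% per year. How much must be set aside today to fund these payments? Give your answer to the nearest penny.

Periodic rate r = 0.096 per year.
Growing ordinary annuity: PV = PMT₁ × [1 − ((1+g)/(1+r))^n] / (r − g) = 16,695 × [1 − ((1+0.0358)/(1+r))^15] / (r − 0.0358) = £158,483.51.

£158,483.51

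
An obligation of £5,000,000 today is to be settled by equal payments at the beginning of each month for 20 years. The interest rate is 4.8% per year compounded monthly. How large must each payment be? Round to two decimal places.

£32,318.60

Level annuity due; solve PV = PMT × [(1 − (1+r)^−n)/r] × (1+r) for PMT.
Periodic rate r = 0.048/12 per month; n is counted in months.
With n = 240: PMT = 5,000,000 / ([(1 − (1+r)^−n)/r] × (1+r)) = £32,318.60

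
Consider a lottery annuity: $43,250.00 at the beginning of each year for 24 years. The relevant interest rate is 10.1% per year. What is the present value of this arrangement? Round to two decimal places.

This is an annuity due: 24 payments of $43,250.00 at the beginning of each year.
Periodic rate r = 0.101 per year.
PV = PMT × [(1 − (1+r)^−n)/r] × (1+r) = 43,250 × [1 − (1+r)^−24] / r × (1+r) = $424,634.34

$424,634.34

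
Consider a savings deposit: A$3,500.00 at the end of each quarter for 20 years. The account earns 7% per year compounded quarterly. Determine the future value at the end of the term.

A$601,278.38

This is an ordinary annuity: 80 deposits of A$3,500.00 at the end of each quarter.
Periodic rate r = 0.07/4 per quarter; n is counted in quarters.
FV = PMT × [((1+r)^n − 1)/r] = 3,500 × [(1+r)^80 − 1] / r = A$601,278.38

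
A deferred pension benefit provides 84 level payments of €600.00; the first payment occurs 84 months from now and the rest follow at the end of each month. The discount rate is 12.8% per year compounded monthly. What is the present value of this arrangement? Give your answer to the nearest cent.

€13,753.45

Ordinary annuity of 84 payments, first payment at period 84.
Periodic rate r = 0.128/12 per month; n is counted in months.
The ordinary-annuity PV formula values the stream one period before the first payment (period 83); discount that back 83 periods:
PV₀ = 600 × [1 − (1+r)^−84] / r × (1+r)^−83 = €13,753.45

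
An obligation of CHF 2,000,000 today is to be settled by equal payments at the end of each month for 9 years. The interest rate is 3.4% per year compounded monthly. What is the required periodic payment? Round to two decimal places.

CHF 21,522.15

Level ordinary annuity; solve PV = PMT × [(1 − (1+r)^−n)/r] for PMT.
Periodic rate r = 0.034/12 per month; n is counted in months.
With n = 108: PMT = 2,000,000 / ([(1 − (1+r)^−n)/r]) = CHF 21,522.15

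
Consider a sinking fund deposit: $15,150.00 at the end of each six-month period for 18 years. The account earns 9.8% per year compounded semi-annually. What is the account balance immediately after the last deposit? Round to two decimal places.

This is an ordinary annuity: 36 deposits of $15,150.00 at the end of each six-month period.
Periodic rate r = 0.098/2 per half-year; n is counted in half-years.
FV = PMT × [((1+r)^n − 1)/r] = 15,150 × [(1+r)^36 − 1] / r = $1,421,167.01

$1,421,167.01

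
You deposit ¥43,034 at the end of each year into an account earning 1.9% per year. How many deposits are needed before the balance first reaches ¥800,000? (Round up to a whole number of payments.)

17 payments

Periodic rate r = 0.019 per year.
Ordinary annuity FV: 800,000 = 43,034 × [((1+r)^n − 1)/r].
(1+r)^n = 1 + 800,000 × r / 43,034, so n = ln(1 + 800,000·r/43,034) / ln(1+r) = 16.07.
Round up to a whole number of payments: n = 17.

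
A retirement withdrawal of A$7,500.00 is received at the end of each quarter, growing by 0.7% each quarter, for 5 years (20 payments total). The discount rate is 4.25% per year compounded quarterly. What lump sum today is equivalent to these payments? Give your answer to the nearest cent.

A$143,472.63

Periodic rate r = 0.0425/4 per quarter; n is counted in quarters.
Growing ordinary annuity: PV = PMT₁ × [1 − ((1+g)/(1+r))^n] / (r − g) = 7,500 × [1 − ((1+0.007)/(1+r))^20] / (r − 0.007) = A$143,472.63.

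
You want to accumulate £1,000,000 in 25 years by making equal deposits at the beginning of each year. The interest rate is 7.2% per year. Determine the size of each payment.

Level annuity due; solve FV = PMT × [((1+r)^n − 1)/r] × (1+r) for PMT.
Periodic rate r = 0.072 per year.
With n = 25: PMT = 1,000,000 / ([((1+r)^n − 1)/r] × (1+r)) = £14,330.43

£14,330.43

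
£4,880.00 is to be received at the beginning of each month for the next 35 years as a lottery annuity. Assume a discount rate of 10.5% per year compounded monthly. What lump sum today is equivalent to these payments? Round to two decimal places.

£548,103.06

This is an annuity due: 420 payments of £4,880.00 at the beginning of each month.
Periodic rate r = 0.105/12 per month; n is counted in months.
PV = PMT × [(1 − (1+r)^−n)/r] × (1+r) = 4,880 × [1 − (1+r)^−420] / r × (1+r) = £548,103.06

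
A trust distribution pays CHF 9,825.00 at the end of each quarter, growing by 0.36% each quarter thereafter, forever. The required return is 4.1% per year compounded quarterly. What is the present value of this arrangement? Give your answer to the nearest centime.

Periodic rate r = 0.041/4 per quarter.
Growing perpetuity (Gordon): PV = PMT₁ / (r − g) = 9,825 / (r − 0.0036) = CHF 1,477,443.61.

CHF 1,477,443.61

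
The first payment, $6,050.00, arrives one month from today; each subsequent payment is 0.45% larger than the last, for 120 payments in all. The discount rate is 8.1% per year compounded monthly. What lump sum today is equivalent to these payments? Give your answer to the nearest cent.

$633,144.12

Periodic rate r = 0.081/12 per month; n is counted in months.
Growing ordinary annuity: PV = PMT₁ × [1 − ((1+g)/(1+r))^n] / (r − g) = 6,050 × [1 − ((1+0.0045)/(1+r))^120] / (r − 0.0045) = $633,144.12.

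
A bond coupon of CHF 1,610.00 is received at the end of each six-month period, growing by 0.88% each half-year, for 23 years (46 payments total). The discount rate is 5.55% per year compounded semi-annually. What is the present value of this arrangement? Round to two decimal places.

CHF 48,867.19

Periodic rate r = 0.0555/2 per half-year; n is counted in half-years.
Growing ordinary annuity: PV = PMT₁ × [1 − ((1+g)/(1+r))^n] / (r − g) = 1,610 × [1 − ((1+0.0088)/(1+r))^46] / (r − 0.0088) = CHF 48,867.19.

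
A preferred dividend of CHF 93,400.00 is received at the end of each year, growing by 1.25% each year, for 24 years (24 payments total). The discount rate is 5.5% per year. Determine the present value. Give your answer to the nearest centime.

Periodic rate r = 0.055 per year.
Growing ordinary annuity: PV = PMT₁ × [1 − ((1+g)/(1+r))^n] / (r − g) = 93,400 × [1 − ((1+0.0125)/(1+r))^24] / (r − 0.0125) = CHF 1,378,466.42.

CHF 1,378,466.42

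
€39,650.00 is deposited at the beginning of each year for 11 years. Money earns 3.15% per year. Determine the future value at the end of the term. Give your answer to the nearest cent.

This is an annuity due: 11 deposits of €39,650.00 at the beginning of each year.
Periodic rate r = 0.0315 per year.
FV = PMT × [((1+r)^n − 1)/r] × (1+r) = 39,650 × [(1+r)^11 − 1] / r × (1+r) = €527,883.28

€527,883.28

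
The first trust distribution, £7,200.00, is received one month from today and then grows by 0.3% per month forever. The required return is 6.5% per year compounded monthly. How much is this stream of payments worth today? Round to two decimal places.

Periodic rate r = 0.065/12 per month.
Growing perpetuity (Gordon): PV = PMT₁ / (r − g) = 7,200 / (r − 0.003) = £2,979,310.34.

£2,979,310.34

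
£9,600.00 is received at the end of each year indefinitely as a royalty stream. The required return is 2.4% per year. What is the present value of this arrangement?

£400,000.00

Periodic rate r = 0.024 per year.
Level perpetuity: PV = PMT / r = 9,600 / (0.024) = £400,000.00.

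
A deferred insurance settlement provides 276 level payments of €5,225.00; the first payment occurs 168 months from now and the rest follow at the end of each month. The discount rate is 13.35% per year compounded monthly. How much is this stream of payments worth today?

€70,531.37

Ordinary annuity of 276 payments, first payment at period 168.
Periodic rate r = 0.1335/12 per month; n is counted in months.
The ordinary-annuity PV formula values the stream one period before the first payment (period 167); discount that back 167 periods:
PV₀ = 5,225 × [1 − (1+r)^−276] / r × (1+r)^−167 = €70,531.37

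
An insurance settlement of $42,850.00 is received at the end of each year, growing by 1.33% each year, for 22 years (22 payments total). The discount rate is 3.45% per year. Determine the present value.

$739,542.27

Periodic rate r = 0.0345 per year.
Growing ordinary annuity: PV = PMT₁ × [1 − ((1+g)/(1+r))^n] / (r − g) = 42,850 × [1 − ((1+0.0133)/(1+r))^22] / (r − 0.0133) = $739,542.27.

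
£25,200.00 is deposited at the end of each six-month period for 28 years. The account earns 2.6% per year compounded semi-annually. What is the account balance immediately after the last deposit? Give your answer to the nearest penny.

£2,057,176.41

This is an ordinary annuity: 56 deposits of £25,200.00 at the end of each six-month period.
Periodic rate r = 0.026/2 per half-year; n is counted in half-years.
FV = PMT × [((1+r)^n − 1)/r] = 25,200 × [(1+r)^56 − 1] / r = £2,057,176.41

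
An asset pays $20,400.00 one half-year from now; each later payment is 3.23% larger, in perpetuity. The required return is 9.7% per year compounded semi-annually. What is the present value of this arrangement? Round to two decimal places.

Periodic rate r = 0.097/2 per half-year.
Growing perpetuity (Gordon): PV = PMT₁ / (r − g) = 20,400 / (r − 0.0323) = $1,259,259.26.

$1,259,259.26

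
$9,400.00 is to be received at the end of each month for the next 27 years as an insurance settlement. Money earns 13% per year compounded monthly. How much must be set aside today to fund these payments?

This is an ordinary annuity: 324 payments of $9,400.00 at the end of each month.
Periodic rate r = 0.13/12 per month; n is counted in months.
PV = PMT × [(1 − (1+r)^−n)/r] = 9,400 × [1 − (1+r)^−324] / r = $841,256.66

$841,256.66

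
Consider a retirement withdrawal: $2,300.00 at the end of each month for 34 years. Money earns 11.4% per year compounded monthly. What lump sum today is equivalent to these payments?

$236,992.87

This is an ordinary annuity: 408 payments of $2,300.00 at the end of each month.
Periodic rate r = 0.114/12 per month; n is counted in months.
PV = PMT × [(1 − (1+r)^−n)/r] = 2,300 × [1 − (1+r)^−408] / r = $236,992.87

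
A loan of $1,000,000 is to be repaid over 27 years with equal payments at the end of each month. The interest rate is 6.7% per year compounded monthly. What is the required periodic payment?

Level ordinary annuity; solve PV = PMT × [(1 − (1+r)^−n)/r] for PMT.
Periodic rate r = 0.067/12 per month; n is counted in months.
With n = 324: PMT = 1,000,000 / ([(1 − (1+r)^−n)/r]) = $6,683.78

$6,683.78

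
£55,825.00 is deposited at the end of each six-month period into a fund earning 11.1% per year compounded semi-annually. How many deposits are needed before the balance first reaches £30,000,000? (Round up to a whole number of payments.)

64 payments

Periodic rate r = 0.111/2 per half-year; n is counted in half-years.
Ordinary annuity FV: 30,000,000 = 55,825 × [((1+r)^n − 1)/r].
(1+r)^n = 1 + 30,000,000 × r / 55,825, so n = ln(1 + 30,000,000·r/55,825) / ln(1+r) = 63.47.
Round up to a whole number of payments: n = 64.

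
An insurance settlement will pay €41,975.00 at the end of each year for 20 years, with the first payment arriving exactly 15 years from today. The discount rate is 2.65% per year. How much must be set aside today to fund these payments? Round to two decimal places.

€447,357.03

Ordinary annuity of 20 payments, first payment at period 15.
Periodic rate r = 0.0265 per year.
The ordinary-annuity PV formula values the stream one period before the first payment (period 14); discount that back 14 periods:
PV₀ = 41,975 × [1 − (1+r)^−20] / r × (1+r)^−14 = €447,357.03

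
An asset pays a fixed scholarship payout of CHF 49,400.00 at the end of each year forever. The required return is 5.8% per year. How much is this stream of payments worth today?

CHF 851,724.14

Periodic rate r = 0.058 per year.
Level perpetuity: PV = PMT / r = 49,400 / (0.058) = CHF 851,724.14.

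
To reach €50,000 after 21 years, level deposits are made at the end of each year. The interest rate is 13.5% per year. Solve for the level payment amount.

Level ordinary annuity; solve FV = PMT × [((1+r)^n − 1)/r] for PMT.
Periodic rate r = 0.135 per year.
With n = 21: PMT = 50,000 / ([((1+r)^n − 1)/r]) = €508.05

€508.05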